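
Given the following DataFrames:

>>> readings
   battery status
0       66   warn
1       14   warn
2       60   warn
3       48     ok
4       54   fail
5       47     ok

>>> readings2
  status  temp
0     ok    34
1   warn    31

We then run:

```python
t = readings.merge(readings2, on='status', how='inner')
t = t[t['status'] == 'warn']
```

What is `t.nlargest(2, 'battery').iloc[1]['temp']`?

31

merge on 'status' (how='inner') → 5 rows:
   battery status  temp
0       66   warn    31
1       14   warn    31
2       60   warn    31
3       48     ok    34
4       47     ok    34
filter rows where status == 'warn':
   battery status  temp
0       66   warn    31
1       14   warn    31
2       60   warn    31
take 2 rows with largest battery:
   battery status  temp
0       66   warn    31
2       60   warn    31
So iloc[1]['temp'] = 31.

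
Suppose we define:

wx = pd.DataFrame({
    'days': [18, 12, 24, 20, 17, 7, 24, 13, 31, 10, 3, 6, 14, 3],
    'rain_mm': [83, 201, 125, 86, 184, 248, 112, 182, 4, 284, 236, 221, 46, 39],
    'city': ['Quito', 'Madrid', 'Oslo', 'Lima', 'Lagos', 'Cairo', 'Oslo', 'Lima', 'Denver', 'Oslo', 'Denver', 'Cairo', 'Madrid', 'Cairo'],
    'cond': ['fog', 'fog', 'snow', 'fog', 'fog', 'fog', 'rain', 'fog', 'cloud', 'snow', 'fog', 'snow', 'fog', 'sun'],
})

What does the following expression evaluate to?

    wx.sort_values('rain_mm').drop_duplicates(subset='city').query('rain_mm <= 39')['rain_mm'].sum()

43

sort by rain_mm:
    days  rain_mm    city   cond
8     31        4  Denver  cloud
13     3       39   Cairo    sun
12    14       46  Madrid    fog
0     18       83   Quito    fog
3     20       86    Lima    fog
6     24      112    Oslo   rain
2     24      125    Oslo   snow
7     13      182    Lima    fog
4     17      184   Lagos    fog
1     12      201  Madrid    fog
11     6      221   Cairo   snow
10     3      236  Denver    fog
5      7      248   Cairo    fog
9     10      284    Oslo   snow
drop duplicate city (keep=first):
    days  rain_mm    city   cond
8     31        4  Denver  cloud
13     3       39   Cairo    sun
12    14       46  Madrid    fog
0     18       83   Quito    fog
3     20       86    Lima    fog
6     24      112    Oslo   rain
4     17      184   Lagos    fog
filter rows where rain_mm <= 39:
    days  rain_mm    city   cond
8     31        4  Denver  cloud
13     3       39   Cairo    sun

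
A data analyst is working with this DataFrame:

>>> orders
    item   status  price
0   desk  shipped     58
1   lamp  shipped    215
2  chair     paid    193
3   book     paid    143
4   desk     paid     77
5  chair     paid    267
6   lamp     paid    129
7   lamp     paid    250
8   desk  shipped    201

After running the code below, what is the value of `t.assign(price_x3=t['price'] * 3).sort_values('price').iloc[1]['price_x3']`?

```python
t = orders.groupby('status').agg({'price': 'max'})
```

group by status, max of price:
         price
status        
paid       267
shipped    215
add column price_x3 = t['price'] * 3:
         price  price_x3
status                  
paid       267       801
shipped    215       645
sort by price:
         price  price_x3
status                  
shipped    215       645
paid       267       801

801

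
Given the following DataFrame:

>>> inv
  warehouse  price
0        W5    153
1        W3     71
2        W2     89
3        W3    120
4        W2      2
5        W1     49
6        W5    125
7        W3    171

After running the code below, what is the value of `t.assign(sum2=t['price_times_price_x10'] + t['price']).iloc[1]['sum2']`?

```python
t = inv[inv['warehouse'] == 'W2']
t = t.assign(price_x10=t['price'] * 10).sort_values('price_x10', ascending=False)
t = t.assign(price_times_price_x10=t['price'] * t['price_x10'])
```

42

filter rows where warehouse == 'W2':
  warehouse  price
2        W2     89
4        W2      2
add column price_x10 = t['price'] * 10:
  warehouse  price  price_x10
2        W2     89        890
4        W2      2         20
sort by price_x10 descending:
  warehouse  price  price_x10
2        W2     89        890
4        W2      2         20
add column price_times_price_x10 = t['price'] * t['price_x10']:
  warehouse  price  price_x10  price_times_price_x10
2        W2     89        890                  79210
4        W2      2         20                     40
add column sum2 = t['price_times_price_x10'] + t['price']:
  warehouse  price  price_x10  price_times_price_x10   sum2
2        W2     89        890                  79210  79299
4        W2      2         20                     40     42
value at position 1, column 'sum2' → 42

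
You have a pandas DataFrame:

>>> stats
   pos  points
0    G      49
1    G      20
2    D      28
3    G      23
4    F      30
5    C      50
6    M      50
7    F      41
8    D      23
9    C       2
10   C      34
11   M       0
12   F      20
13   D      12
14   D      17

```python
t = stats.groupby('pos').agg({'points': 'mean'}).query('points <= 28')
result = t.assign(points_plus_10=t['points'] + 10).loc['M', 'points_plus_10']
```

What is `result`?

group by pos, mean of points:
        points
pos           
C    28.666667
D    20.000000
F    30.333333
G    30.666667
M    25.000000
filter rows where points <= 28:
     points
pos        
D      20.0
M      25.0
add column points_plus_10 = t['points'] + 10:
     points  points_plus_10
pos                        
D      20.0            30.0
M      25.0            35.0
Then the value at row 'M', column 'points_plus_10': 35.0

35.0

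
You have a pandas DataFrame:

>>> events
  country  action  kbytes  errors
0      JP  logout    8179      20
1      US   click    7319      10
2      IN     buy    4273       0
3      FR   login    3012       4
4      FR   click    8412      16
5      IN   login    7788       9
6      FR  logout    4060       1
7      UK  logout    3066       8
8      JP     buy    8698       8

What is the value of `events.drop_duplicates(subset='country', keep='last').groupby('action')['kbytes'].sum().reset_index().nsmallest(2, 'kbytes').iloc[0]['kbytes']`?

7126

drop duplicate country (keep=last):
  country  action  kbytes  errors
1      US   click    7319      10
5      IN   login    7788       9
6      FR  logout    4060       1
7      UK  logout    3066       8
8      JP     buy    8698       8
group by action, sum of kbytes:
action
buy       8698
click     7319
login     7788
logout    7126
Name: kbytes, dtype: int64
reset_index():
   action  kbytes
0     buy    8698
1   click    7319
2   login    7788
3  logout    7126
take 2 rows with smallest kbytes:
   action  kbytes
3  logout    7126
1   click    7319
Hence 7126.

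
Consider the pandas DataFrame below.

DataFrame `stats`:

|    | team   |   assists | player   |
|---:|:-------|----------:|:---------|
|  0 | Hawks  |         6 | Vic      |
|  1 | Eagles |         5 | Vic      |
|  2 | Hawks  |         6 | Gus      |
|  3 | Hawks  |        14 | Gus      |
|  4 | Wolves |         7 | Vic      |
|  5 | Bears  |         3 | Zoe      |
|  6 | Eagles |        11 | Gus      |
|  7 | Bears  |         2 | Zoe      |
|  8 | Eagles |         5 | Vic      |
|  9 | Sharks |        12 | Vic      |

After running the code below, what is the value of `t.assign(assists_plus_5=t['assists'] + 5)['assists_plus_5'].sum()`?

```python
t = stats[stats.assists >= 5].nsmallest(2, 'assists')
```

filter rows where assists >= 5:
     team  assists player
0   Hawks        6    Vic
1  Eagles        5    Vic
2   Hawks        6    Gus
3   Hawks       14    Gus
4  Wolves        7    Vic
6  Eagles       11    Gus
8  Eagles        5    Vic
9  Sharks       12    Vic
take 2 rows with smallest assists:
     team  assists player
1  Eagles        5    Vic
8  Eagles        5    Vic
add column assists_plus_5 = t['assists'] + 5:
     team  assists player  assists_plus_5
1  Eagles        5    Vic              10
8  Eagles        5    Vic              10
Then the sum of column 'assists_plus_5': 20

20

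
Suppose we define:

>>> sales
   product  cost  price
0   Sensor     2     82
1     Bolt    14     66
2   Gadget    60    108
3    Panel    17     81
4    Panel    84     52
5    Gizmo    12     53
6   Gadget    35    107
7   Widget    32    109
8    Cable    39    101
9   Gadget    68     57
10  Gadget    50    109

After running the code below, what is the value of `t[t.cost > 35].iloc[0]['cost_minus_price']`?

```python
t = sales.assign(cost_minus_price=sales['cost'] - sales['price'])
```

-48

add column cost_minus_price = sales['cost'] - sales['price']:
   product  cost  price  cost_minus_price
0   Sensor     2     82               -80
1     Bolt    14     66               -52
2   Gadget    60    108               -48
3    Panel    17     81               -64
4    Panel    84     52                32
5    Gizmo    12     53               -41
6   Gadget    35    107               -72
7   Widget    32    109               -77
8    Cable    39    101               -62
9   Gadget    68     57                11
10  Gadget    50    109               -59
filter rows where cost > 35:
   product  cost  price  cost_minus_price
2   Gadget    60    108               -48
4    Panel    84     52                32
8    Cable    39    101               -62
9   Gadget    68     57                11
10  Gadget    50    109               -59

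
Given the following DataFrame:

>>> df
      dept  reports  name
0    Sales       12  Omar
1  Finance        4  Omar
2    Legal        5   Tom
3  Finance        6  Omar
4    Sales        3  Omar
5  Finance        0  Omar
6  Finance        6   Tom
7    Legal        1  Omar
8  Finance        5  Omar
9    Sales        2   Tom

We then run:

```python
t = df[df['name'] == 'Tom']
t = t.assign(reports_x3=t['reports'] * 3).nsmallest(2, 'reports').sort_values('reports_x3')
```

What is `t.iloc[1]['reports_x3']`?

filter rows where name == 'Tom':
      dept  reports name
2    Legal        5  Tom
6  Finance        6  Tom
9    Sales        2  Tom
add column reports_x3 = t['reports'] * 3:
      dept  reports name  reports_x3
2    Legal        5  Tom          15
6  Finance        6  Tom          18
9    Sales        2  Tom           6
take 2 rows with smallest reports:
    dept  reports name  reports_x3
9  Sales        2  Tom           6
2  Legal        5  Tom          15
sort by reports_x3:
    dept  reports name  reports_x3
9  Sales        2  Tom           6
2  Legal        5  Tom          15
Finally, value at position 1, column 'reports_x3' = 15.

15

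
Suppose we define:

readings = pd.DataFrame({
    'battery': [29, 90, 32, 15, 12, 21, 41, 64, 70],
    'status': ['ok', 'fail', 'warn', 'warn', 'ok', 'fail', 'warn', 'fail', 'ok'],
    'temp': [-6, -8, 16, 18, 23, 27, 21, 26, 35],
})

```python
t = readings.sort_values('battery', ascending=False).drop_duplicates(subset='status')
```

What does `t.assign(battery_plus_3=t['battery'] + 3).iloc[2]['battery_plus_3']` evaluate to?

sort by battery descending:
   battery status  temp
1       90   fail    -8
8       70     ok    35
7       64   fail    26
6       41   warn    21
2       32   warn    16
0       29     ok    -6
5       21   fail    27
3       15   warn    18
4       12     ok    23
drop duplicate status (keep=first):
   battery status  temp
1       90   fail    -8
8       70     ok    35
6       41   warn    21
add column battery_plus_3 = t['battery'] + 3:
   battery status  temp  battery_plus_3
1       90   fail    -8              93
8       70     ok    35              73
6       41   warn    21              44
So iloc[2]['battery_plus_3'] = 44.

44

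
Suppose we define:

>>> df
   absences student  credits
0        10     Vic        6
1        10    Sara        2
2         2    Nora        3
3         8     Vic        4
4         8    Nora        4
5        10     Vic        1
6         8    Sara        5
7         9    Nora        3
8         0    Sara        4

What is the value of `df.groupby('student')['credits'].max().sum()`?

group by student, max of credits:
student
Nora    4
Sara    5
Vic     6
Name: credits, dtype: int64

15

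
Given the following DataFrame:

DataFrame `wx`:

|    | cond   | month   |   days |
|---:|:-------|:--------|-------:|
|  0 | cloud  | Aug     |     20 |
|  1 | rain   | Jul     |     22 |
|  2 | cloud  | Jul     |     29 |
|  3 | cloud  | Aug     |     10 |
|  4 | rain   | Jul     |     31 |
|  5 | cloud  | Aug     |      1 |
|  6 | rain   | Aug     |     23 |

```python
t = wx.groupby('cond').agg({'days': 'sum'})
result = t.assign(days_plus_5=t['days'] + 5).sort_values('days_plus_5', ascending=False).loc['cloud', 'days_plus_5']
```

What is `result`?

group by cond, sum of days:
       days
cond       
cloud    60
rain     76
add column days_plus_5 = t['days'] + 5:
       days  days_plus_5
cond                    
cloud    60           65
rain     76           81
sort by days_plus_5 descending:
       days  days_plus_5
cond                    
rain     76           81
cloud    60           65
The value at row 'cloud', column 'days_plus_5' is 65.

65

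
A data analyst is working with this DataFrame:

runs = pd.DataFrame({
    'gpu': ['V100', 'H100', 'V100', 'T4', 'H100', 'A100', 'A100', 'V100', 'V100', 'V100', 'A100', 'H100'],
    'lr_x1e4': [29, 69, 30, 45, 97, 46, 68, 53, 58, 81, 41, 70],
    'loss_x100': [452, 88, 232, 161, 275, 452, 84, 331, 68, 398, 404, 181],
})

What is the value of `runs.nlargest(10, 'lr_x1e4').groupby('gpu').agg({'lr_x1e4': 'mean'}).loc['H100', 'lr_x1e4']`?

take 10 rows with largest lr_x1e4:
     gpu  lr_x1e4  loss_x100
4   H100       97        275
9   V100       81        398
11  H100       70        181
1   H100       69         88
6   A100       68         84
8   V100       58         68
7   V100       53        331
5   A100       46        452
3     T4       45        161
10  A100       41        404
group by gpu, mean of lr_x1e4:
        lr_x1e4
gpu            
A100  51.666667
H100  78.666667
T4    45.000000
V100  64.000000
Hence 78.6666666667.

78.6666666667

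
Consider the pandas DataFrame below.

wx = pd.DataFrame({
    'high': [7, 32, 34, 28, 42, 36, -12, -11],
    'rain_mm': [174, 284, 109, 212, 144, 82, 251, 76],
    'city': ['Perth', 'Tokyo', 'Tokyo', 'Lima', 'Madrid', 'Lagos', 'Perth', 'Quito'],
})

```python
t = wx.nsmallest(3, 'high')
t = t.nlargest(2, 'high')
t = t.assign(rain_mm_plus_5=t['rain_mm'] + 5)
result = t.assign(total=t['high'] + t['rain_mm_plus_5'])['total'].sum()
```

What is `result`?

256

take 3 rows with smallest high:
   high  rain_mm   city
6   -12      251  Perth
7   -11       76  Quito
0     7      174  Perth
take 2 rows with largest high:
   high  rain_mm   city
0     7      174  Perth
7   -11       76  Quito
add column rain_mm_plus_5 = t['rain_mm'] + 5:
   high  rain_mm   city  rain_mm_plus_5
0     7      174  Perth             179
7   -11       76  Quito              81
add column total = t['high'] + t['rain_mm_plus_5']:
   high  rain_mm   city  rain_mm_plus_5  total
0     7      174  Perth             179    186
7   -11       76  Quito              81     70
Finally, sum of column 'total' = 256.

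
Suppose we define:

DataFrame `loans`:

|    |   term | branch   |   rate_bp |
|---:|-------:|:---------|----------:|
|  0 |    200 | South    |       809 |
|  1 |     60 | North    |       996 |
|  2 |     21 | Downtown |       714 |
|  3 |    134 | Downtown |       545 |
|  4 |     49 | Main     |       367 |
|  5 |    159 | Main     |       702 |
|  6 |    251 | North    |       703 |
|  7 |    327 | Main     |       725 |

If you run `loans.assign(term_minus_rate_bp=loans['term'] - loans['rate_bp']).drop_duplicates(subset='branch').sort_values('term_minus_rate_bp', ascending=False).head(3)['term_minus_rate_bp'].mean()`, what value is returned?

add column term_minus_rate_bp = loans['term'] - loans['rate_bp']:
   term    branch  rate_bp  term_minus_rate_bp
0   200     South      809                -609
1    60     North      996                -936
2    21  Downtown      714                -693
3   134  Downtown      545                -411
4    49      Main      367                -318
5   159      Main      702                -543
6   251     North      703                -452
7   327      Main      725                -398
drop duplicate branch (keep=first):
   term    branch  rate_bp  term_minus_rate_bp
0   200     South      809                -609
1    60     North      996                -936
2    21  Downtown      714                -693
4    49      Main      367                -318
sort by term_minus_rate_bp descending:
   term    branch  rate_bp  term_minus_rate_bp
4    49      Main      367                -318
0   200     South      809                -609
2    21  Downtown      714                -693
1    60     North      996                -936
take first 3 rows:
   term    branch  rate_bp  term_minus_rate_bp
4    49      Main      367                -318
0   200     South      809                -609
2    21  Downtown      714                -693
Taking the mean of column 'term_minus_rate_bp' gives -540.0.

-540.0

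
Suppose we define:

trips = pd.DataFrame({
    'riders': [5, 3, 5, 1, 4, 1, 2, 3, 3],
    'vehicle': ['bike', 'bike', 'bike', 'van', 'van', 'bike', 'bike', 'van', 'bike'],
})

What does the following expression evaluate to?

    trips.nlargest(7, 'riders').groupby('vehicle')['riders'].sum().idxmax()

bike

take 7 rows with largest riders:
   riders vehicle
0       5    bike
2       5    bike
4       4     van
1       3    bike
7       3     van
8       3    bike
6       2    bike
group by vehicle, sum of riders:
vehicle
bike    18
van      7
Name: riders, dtype: int64
Reading off the label with the largest value, we get bike.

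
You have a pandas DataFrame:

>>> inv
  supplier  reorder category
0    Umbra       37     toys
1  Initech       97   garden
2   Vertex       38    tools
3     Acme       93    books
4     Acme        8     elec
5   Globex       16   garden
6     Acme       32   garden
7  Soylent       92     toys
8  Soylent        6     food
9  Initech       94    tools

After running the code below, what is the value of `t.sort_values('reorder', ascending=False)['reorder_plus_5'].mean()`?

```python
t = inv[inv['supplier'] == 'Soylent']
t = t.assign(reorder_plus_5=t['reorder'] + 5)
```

filter rows where supplier == 'Soylent':
  supplier  reorder category
7  Soylent       92     toys
8  Soylent        6     food
add column reorder_plus_5 = t['reorder'] + 5:
  supplier  reorder category  reorder_plus_5
7  Soylent       92     toys              97
8  Soylent        6     food              11
sort by reorder descending:
  supplier  reorder category  reorder_plus_5
7  Soylent       92     toys              97
8  Soylent        6     food              11
mean of column 'reorder_plus_5' → 54.0

54.0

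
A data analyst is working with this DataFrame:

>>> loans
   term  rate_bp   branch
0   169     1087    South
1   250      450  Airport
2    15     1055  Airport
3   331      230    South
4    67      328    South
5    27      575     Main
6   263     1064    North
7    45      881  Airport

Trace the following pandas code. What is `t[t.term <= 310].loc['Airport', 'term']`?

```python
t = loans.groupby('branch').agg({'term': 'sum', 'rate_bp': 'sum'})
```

310

group by branch: sum(term), sum(rate_bp):
         term  rate_bp
branch                
Airport   310     2386
Main       27      575
North     263     1064
South     567     1645
filter rows where term <= 310:
         term  rate_bp
branch                
Airport   310     2386
Main       27      575
North     263     1064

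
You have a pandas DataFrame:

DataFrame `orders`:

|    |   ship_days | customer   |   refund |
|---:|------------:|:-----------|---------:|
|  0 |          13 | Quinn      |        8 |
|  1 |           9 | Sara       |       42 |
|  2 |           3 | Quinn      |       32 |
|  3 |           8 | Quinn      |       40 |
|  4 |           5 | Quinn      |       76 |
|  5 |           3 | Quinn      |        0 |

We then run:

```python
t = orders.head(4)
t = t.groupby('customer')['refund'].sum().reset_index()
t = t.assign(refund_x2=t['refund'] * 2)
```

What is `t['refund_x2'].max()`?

160

take first 4 rows:
   ship_days customer  refund
0         13    Quinn       8
1          9     Sara      42
2          3    Quinn      32
3          8    Quinn      40
group by customer, sum of refund:
customer
Quinn    80
Sara     42
Name: refund, dtype: int64
reset_index():
  customer  refund
0    Quinn      80
1     Sara      42
add column refund_x2 = t['refund'] * 2:
  customer  refund  refund_x2
0    Quinn      80        160
1     Sara      42         84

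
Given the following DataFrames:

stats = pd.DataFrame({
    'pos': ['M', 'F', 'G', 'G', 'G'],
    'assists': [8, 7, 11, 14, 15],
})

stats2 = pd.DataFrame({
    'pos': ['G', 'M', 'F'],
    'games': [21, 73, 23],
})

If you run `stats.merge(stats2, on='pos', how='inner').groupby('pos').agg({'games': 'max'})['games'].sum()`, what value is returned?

117

merge on 'pos' (how='inner') → 5 rows:
  pos  assists  games
0   M        8     73
1   F        7     23
2   G       11     21
3   G       14     21
4   G       15     21
group by pos, max of games:
     games
pos       
F       23
G       21
M       73
Reading off the sum of column 'games', we get 117.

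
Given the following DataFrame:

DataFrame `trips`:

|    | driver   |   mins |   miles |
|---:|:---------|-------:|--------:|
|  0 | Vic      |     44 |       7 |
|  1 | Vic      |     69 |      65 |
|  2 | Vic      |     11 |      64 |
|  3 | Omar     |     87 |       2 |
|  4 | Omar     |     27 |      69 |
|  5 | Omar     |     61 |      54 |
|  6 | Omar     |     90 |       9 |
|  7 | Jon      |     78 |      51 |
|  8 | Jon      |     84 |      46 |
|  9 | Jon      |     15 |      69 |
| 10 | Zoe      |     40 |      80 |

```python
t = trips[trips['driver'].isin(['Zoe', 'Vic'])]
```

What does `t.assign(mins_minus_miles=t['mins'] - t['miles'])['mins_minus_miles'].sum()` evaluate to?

-52

filter rows where driver in ['Zoe', 'Vic']:
   driver  mins  miles
0     Vic    44      7
1     Vic    69     65
2     Vic    11     64
10    Zoe    40     80
add column mins_minus_miles = t['mins'] - t['miles']:
   driver  mins  miles  mins_minus_miles
0     Vic    44      7                37
1     Vic    69     65                 4
2     Vic    11     64               -53
10    Zoe    40     80               -40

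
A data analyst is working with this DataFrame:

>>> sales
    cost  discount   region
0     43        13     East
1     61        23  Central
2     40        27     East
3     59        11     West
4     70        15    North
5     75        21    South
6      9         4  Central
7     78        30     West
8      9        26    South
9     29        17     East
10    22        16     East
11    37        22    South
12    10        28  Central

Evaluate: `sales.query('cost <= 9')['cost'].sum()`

filter rows where cost <= 9:
   cost  discount   region
6     9         4  Central
8     9        26    South
Taking the sum of column 'cost' gives 18.

18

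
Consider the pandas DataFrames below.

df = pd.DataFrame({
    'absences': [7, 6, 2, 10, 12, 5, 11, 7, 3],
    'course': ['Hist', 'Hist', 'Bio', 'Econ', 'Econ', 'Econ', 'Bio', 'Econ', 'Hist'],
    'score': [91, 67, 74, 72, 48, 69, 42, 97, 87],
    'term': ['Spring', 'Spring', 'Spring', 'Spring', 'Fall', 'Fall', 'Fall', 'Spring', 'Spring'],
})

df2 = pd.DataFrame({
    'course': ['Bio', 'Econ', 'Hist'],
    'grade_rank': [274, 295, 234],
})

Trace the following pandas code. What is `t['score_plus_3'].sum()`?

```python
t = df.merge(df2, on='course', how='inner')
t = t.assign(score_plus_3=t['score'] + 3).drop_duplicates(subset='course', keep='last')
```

merge on 'course' (how='inner') → 9 rows:
   absences course  score    term  grade_rank
0         7   Hist     91  Spring         234
1         6   Hist     67  Spring         234
2         2    Bio     74  Spring         274
3        10   Econ     72  Spring         295
4        12   Econ     48    Fall         295
5         5   Econ     69    Fall         295
6        11    Bio     42    Fall         274
7         7   Econ     97  Spring         295
8         3   Hist     87  Spring         234
add column score_plus_3 = t['score'] + 3:
   absences course  score    term  grade_rank  score_plus_3
0         7   Hist     91  Spring         234            94
1         6   Hist     67  Spring         234            70
2         2    Bio     74  Spring         274            77
3        10   Econ     72  Spring         295            75
4        12   Econ     48    Fall         295            51
5         5   Econ     69    Fall         295            72
6        11    Bio     42    Fall         274            45
7         7   Econ     97  Spring         295           100
8         3   Hist     87  Spring         234            90
drop duplicate course (keep=last):
   absences course  score    term  grade_rank  score_plus_3
6        11    Bio     42    Fall         274            45
7         7   Econ     97  Spring         295           100
8         3   Hist     87  Spring         234            90

235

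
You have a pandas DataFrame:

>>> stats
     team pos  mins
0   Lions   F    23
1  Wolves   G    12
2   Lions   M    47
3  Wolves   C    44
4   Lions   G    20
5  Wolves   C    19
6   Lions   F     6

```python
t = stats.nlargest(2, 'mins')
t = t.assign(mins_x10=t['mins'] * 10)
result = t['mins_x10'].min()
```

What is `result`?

take 2 rows with largest mins:
     team pos  mins
2   Lions   M    47
3  Wolves   C    44
add column mins_x10 = t['mins'] * 10:
     team pos  mins  mins_x10
2   Lions   M    47       470
3  Wolves   C    44       440
min of column 'mins_x10' → 440

440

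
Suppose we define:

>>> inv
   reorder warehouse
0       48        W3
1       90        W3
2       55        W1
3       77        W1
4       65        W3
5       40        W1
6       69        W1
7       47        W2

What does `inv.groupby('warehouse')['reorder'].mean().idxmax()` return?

group by warehouse, mean of reorder:
warehouse
W1    60.250000
W2    47.000000
W3    67.666667
Name: reorder, dtype: float64
Reading off the label with the largest value, we get W3.

W3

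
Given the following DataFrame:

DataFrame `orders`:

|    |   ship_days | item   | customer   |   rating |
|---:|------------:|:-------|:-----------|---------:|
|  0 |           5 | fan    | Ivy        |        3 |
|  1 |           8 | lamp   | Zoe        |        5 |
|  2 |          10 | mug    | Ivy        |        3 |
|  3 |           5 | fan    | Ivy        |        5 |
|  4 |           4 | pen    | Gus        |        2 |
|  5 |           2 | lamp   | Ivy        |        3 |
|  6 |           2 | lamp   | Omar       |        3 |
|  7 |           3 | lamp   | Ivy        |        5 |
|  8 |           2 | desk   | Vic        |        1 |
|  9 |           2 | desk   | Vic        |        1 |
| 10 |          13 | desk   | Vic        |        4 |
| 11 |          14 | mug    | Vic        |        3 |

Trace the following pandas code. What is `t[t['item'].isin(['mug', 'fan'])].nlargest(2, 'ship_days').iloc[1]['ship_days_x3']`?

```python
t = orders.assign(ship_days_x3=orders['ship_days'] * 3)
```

add column ship_days_x3 = orders['ship_days'] * 3:
    ship_days  item customer  rating  ship_days_x3
0           5   fan      Ivy       3            15
1           8  lamp      Zoe       5            24
2          10   mug      Ivy       3            30
3           5   fan      Ivy       5            15
4           4   pen      Gus       2            12
5           2  lamp      Ivy       3             6
6           2  lamp     Omar       3             6
7           3  lamp      Ivy       5             9
8           2  desk      Vic       1             6
9           2  desk      Vic       1             6
10         13  desk      Vic       4            39
11         14   mug      Vic       3            42
filter rows where item in ['mug', 'fan']:
    ship_days item customer  rating  ship_days_x3
0           5  fan      Ivy       3            15
2          10  mug      Ivy       3            30
3           5  fan      Ivy       5            15
11         14  mug      Vic       3            42
take 2 rows with largest ship_days:
    ship_days item customer  rating  ship_days_x3
11         14  mug      Vic       3            42
2          10  mug      Ivy       3            30
The value at position 1, column 'ship_days_x3' is 30.

30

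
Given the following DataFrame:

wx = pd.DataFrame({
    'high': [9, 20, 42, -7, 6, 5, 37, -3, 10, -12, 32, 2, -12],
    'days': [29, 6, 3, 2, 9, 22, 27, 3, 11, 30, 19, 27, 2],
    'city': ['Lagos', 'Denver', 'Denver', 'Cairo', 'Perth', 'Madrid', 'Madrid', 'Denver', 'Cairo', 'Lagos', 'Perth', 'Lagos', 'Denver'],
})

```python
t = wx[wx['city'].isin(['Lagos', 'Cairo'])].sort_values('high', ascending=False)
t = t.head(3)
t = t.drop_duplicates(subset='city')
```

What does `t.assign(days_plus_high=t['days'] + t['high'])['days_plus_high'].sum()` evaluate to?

59

filter rows where city in ['Lagos', 'Cairo']:
    high  days   city
0      9    29  Lagos
3     -7     2  Cairo
8     10    11  Cairo
9    -12    30  Lagos
11     2    27  Lagos
sort by high descending:
    high  days   city
8     10    11  Cairo
0      9    29  Lagos
11     2    27  Lagos
3     -7     2  Cairo
9    -12    30  Lagos
take first 3 rows:
    high  days   city
8     10    11  Cairo
0      9    29  Lagos
11     2    27  Lagos
drop duplicate city (keep=first):
   high  days   city
8    10    11  Cairo
0     9    29  Lagos
add column days_plus_high = t['days'] + t['high']:
   high  days   city  days_plus_high
8    10    11  Cairo              21
0     9    29  Lagos              38
Taking the sum of column 'days_plus_high' gives 59.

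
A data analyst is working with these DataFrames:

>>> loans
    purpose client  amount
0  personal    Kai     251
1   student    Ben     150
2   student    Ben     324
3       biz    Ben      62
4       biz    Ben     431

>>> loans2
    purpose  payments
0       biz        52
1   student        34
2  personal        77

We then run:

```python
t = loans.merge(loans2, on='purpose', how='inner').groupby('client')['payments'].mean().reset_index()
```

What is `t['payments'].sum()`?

120.0

merge on 'purpose' (how='inner') → 5 rows:
    purpose client  amount  payments
0  personal    Kai     251        77
1   student    Ben     150        34
2   student    Ben     324        34
3       biz    Ben      62        52
4       biz    Ben     431        52
group by client, mean of payments:
client
Ben    43.0
Kai    77.0
Name: payments, dtype: float64
reset_index():
  client  payments
0    Ben      43.0
1    Kai      77.0
Then the sum of column 'payments': 120.0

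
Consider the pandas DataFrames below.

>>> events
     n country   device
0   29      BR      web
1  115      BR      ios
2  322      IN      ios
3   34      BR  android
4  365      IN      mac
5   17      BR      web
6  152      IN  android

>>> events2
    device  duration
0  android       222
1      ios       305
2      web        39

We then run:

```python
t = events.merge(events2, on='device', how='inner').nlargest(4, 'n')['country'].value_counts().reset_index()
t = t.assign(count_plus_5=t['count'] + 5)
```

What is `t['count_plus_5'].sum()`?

14

merge on 'device' (how='inner') → 6 rows:
     n country   device  duration
0   29      BR      web        39
1  115      BR      ios       305
2  322      IN      ios       305
3   34      BR  android       222
4   17      BR      web        39
5  152      IN  android       222
take 4 rows with largest n:
     n country   device  duration
2  322      IN      ios       305
5  152      IN  android       222
1  115      BR      ios       305
3   34      BR  android       222
value_counts of country:
country
IN    2
BR    2
Name: count, dtype: int64
reset_index():
  country  count
0      IN      2
1      BR      2
add column count_plus_5 = t['count'] + 5:
  country  count  count_plus_5
0      IN      2             7
1      BR      2             7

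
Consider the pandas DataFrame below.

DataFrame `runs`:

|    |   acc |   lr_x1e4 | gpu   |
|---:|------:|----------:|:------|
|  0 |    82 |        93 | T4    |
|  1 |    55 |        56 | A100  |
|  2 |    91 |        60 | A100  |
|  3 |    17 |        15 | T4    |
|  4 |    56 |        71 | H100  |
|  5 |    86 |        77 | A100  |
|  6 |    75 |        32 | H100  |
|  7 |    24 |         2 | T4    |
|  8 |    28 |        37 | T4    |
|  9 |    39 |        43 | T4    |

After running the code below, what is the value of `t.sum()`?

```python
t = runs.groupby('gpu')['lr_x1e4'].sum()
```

486

group by gpu, sum of lr_x1e4:
gpu
A100    193
H100    103
T4      190
Name: lr_x1e4, dtype: int64
The sum of the resulting series is 486.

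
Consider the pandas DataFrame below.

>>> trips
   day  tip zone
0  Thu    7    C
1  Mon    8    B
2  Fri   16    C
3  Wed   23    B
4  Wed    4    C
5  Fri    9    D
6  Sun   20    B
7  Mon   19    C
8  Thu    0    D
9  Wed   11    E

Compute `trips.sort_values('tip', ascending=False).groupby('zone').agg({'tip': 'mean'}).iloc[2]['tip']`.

4.5

sort by tip descending:
   day  tip zone
3  Wed   23    B
6  Sun   20    B
7  Mon   19    C
2  Fri   16    C
9  Wed   11    E
5  Fri    9    D
1  Mon    8    B
0  Thu    7    C
4  Wed    4    C
8  Thu    0    D
group by zone, mean of tip:
       tip
zone      
B     17.0
C     11.5
D      4.5
E     11.0
Then the value at position 2, column 'tip': 4.5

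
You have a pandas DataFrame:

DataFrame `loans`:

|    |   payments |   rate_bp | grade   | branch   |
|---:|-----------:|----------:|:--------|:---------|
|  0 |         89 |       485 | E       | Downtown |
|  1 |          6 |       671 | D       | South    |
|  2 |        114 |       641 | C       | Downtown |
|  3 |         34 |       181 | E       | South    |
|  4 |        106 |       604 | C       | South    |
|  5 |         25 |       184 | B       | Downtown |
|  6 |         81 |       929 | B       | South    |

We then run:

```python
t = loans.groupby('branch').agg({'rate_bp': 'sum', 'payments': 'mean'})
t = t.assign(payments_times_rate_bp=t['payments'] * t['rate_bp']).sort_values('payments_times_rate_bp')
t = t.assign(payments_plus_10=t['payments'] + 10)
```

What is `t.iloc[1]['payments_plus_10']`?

group by branch: sum(rate_bp), mean(payments):
          rate_bp  payments
branch                     
Downtown     1310     76.00
South        2385     56.75
add column payments_times_rate_bp = t['payments'] * t['rate_bp']:
          rate_bp  payments  payments_times_rate_bp
branch                                             
Downtown     1310     76.00                99560.00
South        2385     56.75               135348.75
sort by payments_times_rate_bp:
          rate_bp  payments  payments_times_rate_bp
branch                                             
Downtown     1310     76.00                99560.00
South        2385     56.75               135348.75
add column payments_plus_10 = t['payments'] + 10:
          rate_bp  payments  payments_times_rate_bp  payments_plus_10
branch                                                               
Downtown     1310     76.00                99560.00             86.00
South        2385     56.75               135348.75             66.75
value at position 1, column 'payments_plus_10' → 66.75

66.75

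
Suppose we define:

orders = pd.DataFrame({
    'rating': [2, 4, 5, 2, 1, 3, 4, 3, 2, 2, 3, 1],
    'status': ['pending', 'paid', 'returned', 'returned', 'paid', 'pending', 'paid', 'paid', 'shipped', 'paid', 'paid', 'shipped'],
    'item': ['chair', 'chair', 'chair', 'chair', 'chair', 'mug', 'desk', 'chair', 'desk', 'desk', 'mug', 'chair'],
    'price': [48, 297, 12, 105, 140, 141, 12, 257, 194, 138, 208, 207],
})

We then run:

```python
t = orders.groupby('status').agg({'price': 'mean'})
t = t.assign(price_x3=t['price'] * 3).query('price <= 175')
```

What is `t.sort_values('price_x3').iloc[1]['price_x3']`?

283.5

group by status, mean of price:
               price
status              
paid      175.333333
pending    94.500000
returned   58.500000
shipped   200.500000
add column price_x3 = t['price'] * 3:
               price  price_x3
status                        
paid      175.333333     526.0
pending    94.500000     283.5
returned   58.500000     175.5
shipped   200.500000     601.5
filter rows where price <= 175:
          price  price_x3
status                   
pending    94.5     283.5
returned   58.5     175.5
sort by price_x3:
          price  price_x3
status                   
returned   58.5     175.5
pending    94.5     283.5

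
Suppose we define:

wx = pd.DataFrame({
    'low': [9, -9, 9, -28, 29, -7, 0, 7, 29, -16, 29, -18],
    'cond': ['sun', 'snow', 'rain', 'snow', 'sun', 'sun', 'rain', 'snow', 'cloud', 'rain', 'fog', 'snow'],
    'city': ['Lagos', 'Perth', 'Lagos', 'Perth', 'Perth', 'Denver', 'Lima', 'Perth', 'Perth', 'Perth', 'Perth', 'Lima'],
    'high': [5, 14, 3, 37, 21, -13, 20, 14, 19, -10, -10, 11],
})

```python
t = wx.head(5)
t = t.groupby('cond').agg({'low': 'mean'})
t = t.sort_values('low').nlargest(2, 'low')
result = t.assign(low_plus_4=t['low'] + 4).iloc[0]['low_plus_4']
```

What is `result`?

take first 5 rows:
   low  cond   city  high
0    9   sun  Lagos     5
1   -9  snow  Perth    14
2    9  rain  Lagos     3
3  -28  snow  Perth    37
4   29   sun  Perth    21
group by cond, mean of low:
       low
cond      
rain   9.0
snow -18.5
sun   19.0
sort by low:
       low
cond      
snow -18.5
rain   9.0
sun   19.0
take 2 rows with largest low:
       low
cond      
sun   19.0
rain   9.0
add column low_plus_4 = t['low'] + 4:
       low  low_plus_4
cond                  
sun   19.0        23.0
rain   9.0        13.0
Then the value at position 0, column 'low_plus_4': 23.0

23.0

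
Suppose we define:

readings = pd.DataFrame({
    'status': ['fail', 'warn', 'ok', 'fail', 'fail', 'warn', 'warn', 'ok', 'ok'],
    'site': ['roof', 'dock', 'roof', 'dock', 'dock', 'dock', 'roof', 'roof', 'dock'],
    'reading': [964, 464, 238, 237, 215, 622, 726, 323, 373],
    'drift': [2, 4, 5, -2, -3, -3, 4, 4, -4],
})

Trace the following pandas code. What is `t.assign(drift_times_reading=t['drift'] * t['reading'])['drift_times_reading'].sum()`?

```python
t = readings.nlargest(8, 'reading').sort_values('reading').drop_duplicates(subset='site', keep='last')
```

62

take 8 rows with largest reading:
  status  site  reading  drift
0   fail  roof      964      2
6   warn  roof      726      4
5   warn  dock      622     -3
1   warn  dock      464      4
8     ok  dock      373     -4
7     ok  roof      323      4
2     ok  roof      238      5
3   fail  dock      237     -2
sort by reading:
  status  site  reading  drift
3   fail  dock      237     -2
2     ok  roof      238      5
7     ok  roof      323      4
8     ok  dock      373     -4
1   warn  dock      464      4
5   warn  dock      622     -3
6   warn  roof      726      4
0   fail  roof      964      2
drop duplicate site (keep=last):
  status  site  reading  drift
5   warn  dock      622     -3
0   fail  roof      964      2
add column drift_times_reading = t['drift'] * t['reading']:
  status  site  reading  drift  drift_times_reading
5   warn  dock      622     -3                -1866
0   fail  roof      964      2                 1928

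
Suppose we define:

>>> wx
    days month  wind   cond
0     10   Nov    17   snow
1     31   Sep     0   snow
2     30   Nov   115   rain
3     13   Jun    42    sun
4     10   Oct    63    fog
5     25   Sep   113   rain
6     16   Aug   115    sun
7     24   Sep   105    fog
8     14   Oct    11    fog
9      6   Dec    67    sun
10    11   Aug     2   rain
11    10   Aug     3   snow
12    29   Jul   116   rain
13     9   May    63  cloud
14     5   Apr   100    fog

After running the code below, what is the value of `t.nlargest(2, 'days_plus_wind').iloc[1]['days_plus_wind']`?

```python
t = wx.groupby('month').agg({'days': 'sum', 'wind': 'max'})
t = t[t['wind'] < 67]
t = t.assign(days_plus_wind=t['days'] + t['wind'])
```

group by month: sum(days), max(wind):
       days  wind
month            
Apr       5   100
Aug      37   115
Dec       6    67
Jul      29   116
Jun      13    42
May       9    63
Nov      40   115
Oct      24    63
Sep      80   113
filter rows where wind < 67:
       days  wind
month            
Jun      13    42
May       9    63
Oct      24    63
add column days_plus_wind = t['days'] + t['wind']:
       days  wind  days_plus_wind
month                            
Jun      13    42              55
May       9    63              72
Oct      24    63              87
take 2 rows with largest days_plus_wind:
       days  wind  days_plus_wind
month                            
Oct      24    63              87
May       9    63              72
Reading off the value at position 1, column 'days_plus_wind', we get 72.

72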